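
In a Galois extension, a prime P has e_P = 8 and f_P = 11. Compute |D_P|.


|D_P| = e * f
= 8 * 11
= 88

88


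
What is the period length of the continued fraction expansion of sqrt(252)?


Run the CF algorithm for sqrt(252).
a_0 = floor(sqrt(252)) = 15; set m_0=0, q_0=1.
Recurrence: m' = q*a - m,  q' = (d - m'^2)/q,  a' = floor((a_0 + m')/q').
  step 1: m=15, q=27, a=1
  step 2: m=12, q=4, a=6
  step 3: m=12, q=27, a=1
  step 4: m=15, q=1, a=30
a_4 = 2*a_0 = 30, so the period closes here.
sqrt(252) = [15; 1, 6, 1, 30]
Period length = 4

4


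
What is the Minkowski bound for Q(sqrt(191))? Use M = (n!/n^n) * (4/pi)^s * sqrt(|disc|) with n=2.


d = 191, d mod 4 = 3, so disc(K) = 4d = 764; |disc(K)| = 764
Real quadratic field, so n = 2, s = r2 = 0, r1 = 2
M = (n!/n^n) * (4/pi)^s * sqrt(|disc(K)|) = (2!/2^2) * (4/pi)^0 * sqrt(764)
= 0.5 * 1.000000 * 27.640550
= 13.8203

13.8203


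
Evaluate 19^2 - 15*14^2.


x^2 - d*y^2
= 19^2 - 15*14^2
= 361 - 2940
= -2579

-2579


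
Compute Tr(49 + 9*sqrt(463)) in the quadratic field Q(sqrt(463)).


Tr(a + b*sqrt(d)) = (a + b*sqrt(d)) + (a - b*sqrt(d)) = 2a
= 2 * (49)
= 98

98


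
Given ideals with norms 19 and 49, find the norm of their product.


N(IJ) = N(I) * N(J)
= 19 * 49
= 931

931


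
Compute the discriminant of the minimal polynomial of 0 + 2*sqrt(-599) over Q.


The element 0 + 2*sqrt(-599) has minimal polynomial:
x^2 + 0*x + 2396
Discriminant = (0)^2 - 4*(2396)
= 0 - 9584
= -9584

-9584


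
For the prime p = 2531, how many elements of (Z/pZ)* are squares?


For prime p, the number of non-zero quadratic residues is (p-1)/2.
= (2531-1)/2
= 1265

1265


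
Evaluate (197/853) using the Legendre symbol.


p = 853 is prime, so compute (197/853) with the reciprocity algorithm (Jacobi-symbol steps: pull out 2s via (2/n), flip via reciprocity, reduce):
  reciprocity: (197/853) -> +(853/197)
  reduce: (65/197)
  reciprocity: (65/197) -> +(197/65)
  reduce: (2/65)
  pull out 2: (2/65) = +1  (since 65 mod 8 = 1)
  (1/65) = 1
Product of signs = 1
(197/853) = 1

1


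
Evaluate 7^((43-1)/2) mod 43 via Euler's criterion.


p = 43 is prime and the exponent is (p-1)/2 = 21, so by Euler's criterion 7^21 = (7/43) = +1 or -1 mod 43.
Compute by square-and-multiply:
  21 = 16 + 4 + 1 (binary 10101)
  Repeated squaring mod 43: 7^1 = 7, 7^2 = 6, 7^4 = 36, 7^8 = 6, 7^16 = 36
  7^21 = 7^16 * 7^4 * 7^1 = 36 * 36 * 7 mod 43
    36 * 36 = 1296 = 6 mod 43
    6 * 7 = 42 = 42 mod 43
  7^21 = 42 mod 43
Result 42 = p - 1 = -1 mod 43: 7 is a quadratic non-residue mod 43. As a residue in [0, p-1] the value is 42.
7^21 mod 43 = 42

42


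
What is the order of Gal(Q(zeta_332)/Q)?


|Gal(Q(zeta_332)/Q)| = phi(332)
= 164

164


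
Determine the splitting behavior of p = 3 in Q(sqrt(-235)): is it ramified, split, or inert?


K = Q(sqrt(-235)). Since d mod 4 = 1, disc(K) = -235.
Check p | disc: -235 mod 3 = 2.
p does not divide disc. Compute Legendre symbol (d/p):
2^((3-1)/2) mod 3 = -1
(d/p) = -1, so p is inert: (p) stays prime with e=1, f=2, g=1.
Therefore p is inert.

inert


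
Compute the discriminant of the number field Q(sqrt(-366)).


For K = Q(sqrt(d)) with d squarefree: disc(K) = d if d = 1 mod 4, and disc(K) = 4d if d = 2 or 3 mod 4.
Here d = -366, and d mod 4 = 2.
d = 2 mod 4, not 1 (O_K = Z[sqrt(d)]), so disc(K) = 4d = 4 * (-366) = -1464

-1464


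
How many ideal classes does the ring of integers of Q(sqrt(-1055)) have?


K = Q(sqrt(-1055)). d mod 4 = 1, so D = disc(K) = d = -1055
h(K) equals the number of primitive reduced positive-definite forms (a, b, c) = a*x^2 + b*x*y + c*y^2 with b^2 - 4ac = D,
where reduced means |b| <= a <= c, with b >= 0 whenever |b| = a or a = c, and primitive means gcd(a, b, c) = 1.
Reduced forces 3a^2 <= |D| = 1055, so 1 <= a <= 18; b must have the parity of D, and c = (b^2 - D)/(4a) must be an integer >= a.
Enumerate a = 1..18, b in [-a, a]:
  a=1: (1, 1, 264)  [1]
  a=2: (2, -1, 132), (2, 1, 132)  [2]
  a=3: (3, -1, 88), (3, 1, 88)  [2]
  a=4: (4, -1, 66), (4, 1, 66)  [2]
  a=5: (5, 5, 54)  [1]
  a=6: (6, -5, 45), (6, -1, 44), (6, 1, 44), (6, 5, 45)  [4]
  a=7: (7, -3, 38), (7, 3, 38)  [2]
  a=8: (8, -1, 33), (8, 1, 33)  [2]
  a=9: (9, -5, 30), (9, 5, 30)  [2]
  a=10: (10, -5, 27), (10, 5, 27)  [2]
  a=11: (11, -1, 24), (11, 1, 24)  [2]
  a=12: (12, -7, 23), (12, -1, 22), (12, 1, 22), (12, 7, 23)  [4]
  a=13: none
  a=14: (14, -11, 21), (14, -3, 19), (14, 3, 19), (14, 11, 21)  [4]
  a=15: (15, -5, 18), (15, 5, 18)  [2]
  a=16: (16, -15, 20), (16, 15, 20)  [2]
  a=17: (17, -13, 18), (17, 13, 18)  [2]
  a=18: none
Total reduced forms: 1 + 2 + 2 + 2 + 1 + 4 + 2 + 2 + 2 + 2 + 2 + 4 + 4 + 2 + 2 + 2 = 36
h = 36

36


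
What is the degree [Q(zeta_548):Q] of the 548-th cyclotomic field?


The degree equals Euler's totient phi(548).
548 = 2^2 * 137
phi(548) = 272

272


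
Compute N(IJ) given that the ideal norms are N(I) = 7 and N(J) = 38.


N(IJ) = N(I) * N(J)
= 7 * 38
= 266

266


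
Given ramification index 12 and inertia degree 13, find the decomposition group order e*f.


|D_P| = e * f
= 12 * 13
= 156

156


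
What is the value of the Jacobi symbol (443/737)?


Compute (443/737) via quadratic reciprocity:
  reciprocity: (443/737) -> +(737/443)
  reduce: (294/443)
  pull out 2: (2/443) = -1  (since 443 mod 8 = 3)
  reciprocity: (147/443) -> -(443/147)
  reduce: (2/147)
  pull out 2: (2/147) = -1  (since 147 mod 8 = 3)
  (1/147) = 1
Product of signs = -1

-1


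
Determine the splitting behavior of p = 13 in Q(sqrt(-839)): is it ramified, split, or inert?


K = Q(sqrt(-839)). Since d mod 4 = 1, disc(K) = -839.
Check p | disc: -839 mod 13 = 6.
p does not divide disc. Compute Legendre symbol (d/p):
6^((13-1)/2) mod 13 = -1
(d/p) = -1, so p is inert: (p) stays prime with e=1, f=2, g=1.
Therefore p is inert.

inert


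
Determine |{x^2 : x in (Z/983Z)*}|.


For prime p, the number of non-zero quadratic residues is (p-1)/2.
= (983-1)/2
= 491

491


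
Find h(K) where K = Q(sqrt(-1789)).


K = Q(sqrt(-1789)). d mod 4 = 3, so D = disc(K) = 4d = -7156
h(K) equals the number of primitive reduced positive-definite forms (a, b, c) = a*x^2 + b*x*y + c*y^2 with b^2 - 4ac = D,
where reduced means |b| <= a <= c, with b >= 0 whenever |b| = a or a = c, and primitive means gcd(a, b, c) = 1.
Reduced forces 3a^2 <= |D| = 7156, so 1 <= a <= 48; b must have the parity of D, and c = (b^2 - D)/(4a) must be an integer >= a.
Enumerate a = 1..48, b in [-a, a]:
  a=1: (1, 0, 1789)  [1]
  a=2: (2, 2, 895)  [1]
  a=3..4: none
  a=5: (5, -2, 358), (5, 2, 358)  [2]
  a=6..9: none
  a=10: (10, -2, 179), (10, 2, 179)  [2]
  a=11: (11, -4, 163), (11, 4, 163)  [2]
  a=12..16: none
  a=17: (17, -16, 109), (17, 16, 109)  [2]
  a=18: none
  a=19: (19, -8, 95), (19, 8, 95)  [2]
  a=20..21: none
  a=22: (22, -18, 85), (22, 18, 85)  [2]
  a=23..24: none
  a=25: (25, -12, 73), (25, 12, 73)  [2]
  a=26..28: none
  a=29: (29, -6, 62), (29, 6, 62)  [2]
  a=30: none
  a=31: (31, -6, 58), (31, 6, 58)  [2]
  a=32..33: none
  a=34: (34, -18, 55), (34, 18, 55)  [2]
  a=35..37: none
  a=38: (38, -30, 53), (38, 30, 53)  [2]
  a=39..42: none
  a=43: (43, -38, 50), (43, 38, 50)  [2]
  a=44..48: none
Total reduced forms: 1 + 1 + 2 + 2 + 2 + 2 + 2 + 2 + 2 + 2 + 2 + 2 + 2 + 2 = 26
h = 26

26


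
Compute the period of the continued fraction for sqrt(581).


Run the CF algorithm for sqrt(581).
a_0 = floor(sqrt(581)) = 24; set m_0=0, q_0=1.
Recurrence: m' = q*a - m,  q' = (d - m'^2)/q,  a' = floor((a_0 + m')/q').
  step 1: m=24, q=5, a=9
  step 2: m=21, q=28, a=1
  step 3: m=7, q=19, a=1
  step 4: m=12, q=23, a=1
  step 5: m=11, q=20, a=1
  step 6: m=9, q=25, a=1
  step 7: m=16, q=13, a=3
  step 8: m=23, q=4, a=11
  step 9: m=21, q=35, a=1
  step 10: m=14, q=11, a=3
  step 11: m=19, q=20, a=2
  step 12: m=21, q=7, a=6
  step 13: m=21, q=20, a=2
  step 14: m=19, q=11, a=3
  step 15: m=14, q=35, a=1
  step 16: m=21, q=4, a=11
  step 17: m=23, q=13, a=3
  step 18: m=16, q=25, a=1
  step 19: m=9, q=20, a=1
  step 20: m=11, q=23, a=1
  step 21: m=12, q=19, a=1
  step 22: m=7, q=28, a=1
  step 23: m=21, q=5, a=9
  step 24: m=24, q=1, a=48
a_24 = 2*a_0 = 48, so the period closes here.
sqrt(581) = [24; 9, 1, 1, 1, 1, 1, 3, 11, 1, 3, 2, 6, 2, 3, 1, 11, 3, 1, 1, 1, 1, 1, 9, 48]
Period length = 24

24


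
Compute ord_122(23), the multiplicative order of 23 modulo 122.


We want ord_122(23), the smallest k >= 1 with 23^k = 1 mod 122.
n = 122 = 2 * 61, phi(122) = 60; the order divides phi(n).
Divisors of 60: 1, 2, 3, 4, 5, 6, 10, 12, 15, 20, 30, 60
Repeated squaring mod 122: 23^1 = 23, 23^2 = 41, 23^4 = 95, 23^8 = 119, 23^16 = 9, 23^32 = 81
Test divisors in increasing order:
  k=1: 23^1 = 23 mod 122
  k=2: 23^2 = 41 mod 122
  k=3: 23^3 = 41 * 23 = 89 mod 122
  k=4: 23^4 = 95 mod 122
  k=5: 23^5 = 95 * 23 = 111 mod 122
  k=6: 23^6 = 95 * 41 = 113 mod 122
  k=10: 23^10 = 119 * 41 = 121 mod 122
  k=12: 23^12 = 119 * 95 = 81 mod 122
  k=15: 23^15 = 119 * 95 * 41 * 23 = 11 mod 122
  k=20: 23^20 = 9 * 95 = 1 mod 122  <- first divisor giving 1
Order = 20

20


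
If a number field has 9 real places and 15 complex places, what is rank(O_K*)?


By Dirichlet's unit theorem:
rank = r1 + r2 - 1
= 9 + 15 - 1
= 23

23


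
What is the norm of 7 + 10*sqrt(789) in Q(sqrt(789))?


N(a + b*sqrt(d)) = a^2 - d*b^2
= (7)^2 - (789)*(10)^2
= 49 - 78900
= -78851

-78851


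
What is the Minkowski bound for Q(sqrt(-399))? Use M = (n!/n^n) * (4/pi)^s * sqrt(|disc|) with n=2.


d = -399, d mod 4 = 1, so disc(K) = d = -399; |disc(K)| = 399
Imaginary quadratic field, so n = 2, s = r2 = 1, r1 = 0
M = (n!/n^n) * (4/pi)^s * sqrt(|disc(K)|) = (2!/2^2) * (4/pi)^1 * sqrt(399)
= 0.5 * 1.273240 * 19.974984
= 12.7165

12.7165


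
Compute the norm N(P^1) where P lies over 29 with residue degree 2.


N(P^a) = p^(a*f)
= 29^(1*2)
= 29^2
= 841

841


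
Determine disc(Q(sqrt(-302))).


For K = Q(sqrt(d)) with d squarefree: disc(K) = d if d = 1 mod 4, and disc(K) = 4d if d = 2 or 3 mod 4.
Here d = -302, and d mod 4 = 2.
d = 2 mod 4, not 1 (O_K = Z[sqrt(d)]), so disc(K) = 4d = 4 * (-302) = -1208

-1208


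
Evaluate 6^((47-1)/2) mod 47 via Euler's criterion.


p = 47 is prime and the exponent is (p-1)/2 = 23, so by Euler's criterion 6^23 = (6/47) = +1 or -1 mod 47.
Compute by square-and-multiply:
  23 = 16 + 4 + 2 + 1 (binary 10111)
  Repeated squaring mod 47: 6^1 = 6, 6^2 = 36, 6^4 = 27, 6^8 = 24, 6^16 = 12
  6^23 = 6^16 * 6^4 * 6^2 * 6^1 = 12 * 27 * 36 * 6 mod 47
    12 * 27 = 324 = 42 mod 47
    42 * 36 = 1512 = 8 mod 47
    8 * 6 = 48 = 1 mod 47
  6^23 = 1 mod 47
Result 1: 6 is a quadratic residue mod 47.
6^23 mod 47 = 1

1


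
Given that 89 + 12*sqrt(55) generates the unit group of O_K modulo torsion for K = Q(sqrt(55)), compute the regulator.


epsilon = 89 + 12*sqrt(55)
= 177.9944
R = ln(177.9944)
= 5.1818

5.1818


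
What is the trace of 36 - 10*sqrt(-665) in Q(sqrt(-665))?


Tr(a + b*sqrt(d)) = (a + b*sqrt(d)) + (a - b*sqrt(d)) = 2a
= 2 * (36)
= 72

72


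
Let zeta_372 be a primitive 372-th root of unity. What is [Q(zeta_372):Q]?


The degree equals Euler's totient phi(372).
372 = 2^2 * 3 * 31
phi(372) = 120

120


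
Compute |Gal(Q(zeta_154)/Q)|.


|Gal(Q(zeta_154)/Q)| = phi(154)
= 60

60


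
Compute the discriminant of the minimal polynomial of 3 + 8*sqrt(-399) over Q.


The element 3 + 8*sqrt(-399) has minimal polynomial:
x^2 - 6*x + 25545
Discriminant = (-6)^2 - 4*(25545)
= 36 - 102180
= -102144

-102144


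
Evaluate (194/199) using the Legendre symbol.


p = 199 is prime, so compute (194/199) with the reciprocity algorithm (Jacobi-symbol steps: pull out 2s via (2/n), flip via reciprocity, reduce):
  pull out 2: (2/199) = +1  (since 199 mod 8 = 7)
  reciprocity: (97/199) -> +(199/97)
  reduce: (5/97)
  reciprocity: (5/97) -> +(97/5)
  reduce: (2/5)
  pull out 2: (2/5) = -1  (since 5 mod 8 = 5)
  (1/5) = 1
Product of signs = -1
(194/199) = -1

-1


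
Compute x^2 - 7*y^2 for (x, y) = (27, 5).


x^2 - d*y^2
= 27^2 - 7*5^2
= 729 - 175
= 554

554


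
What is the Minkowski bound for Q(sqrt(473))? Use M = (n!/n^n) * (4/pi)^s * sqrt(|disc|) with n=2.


d = 473, d mod 4 = 1, so disc(K) = d = 473; |disc(K)| = 473
Real quadratic field, so n = 2, s = r2 = 0, r1 = 2
M = (n!/n^n) * (4/pi)^s * sqrt(|disc(K)|) = (2!/2^2) * (4/pi)^0 * sqrt(473)
= 0.5 * 1.000000 * 21.748563
= 10.8743

10.8743


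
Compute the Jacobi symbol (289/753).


Compute (289/753) via quadratic reciprocity:
  reciprocity: (289/753) -> +(753/289)
  reduce: (175/289)
  reciprocity: (175/289) -> +(289/175)
  reduce: (114/175)
  pull out 2: (2/175) = +1  (since 175 mod 8 = 7)
  reciprocity: (57/175) -> +(175/57)
  reduce: (4/57)
  pull out 2: (2/57) = +1  (since 57 mod 8 = 1)
  pull out 2: (2/57) = +1  (since 57 mod 8 = 1)
  (1/57) = 1
Product of signs = 1

1


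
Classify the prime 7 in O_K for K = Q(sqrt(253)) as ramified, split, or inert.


K = Q(sqrt(253)). Since d mod 4 = 1, disc(K) = 253.
Check p | disc: 253 mod 7 = 1.
p does not divide disc. Compute Legendre symbol (d/p):
1^((7-1)/2) mod 7 = 1
(d/p) = 1, so p splits: (p) = P*P' with e=1, f=1, g=2.
Therefore p is split.

split


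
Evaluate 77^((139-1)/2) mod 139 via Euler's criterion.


p = 139 is prime and the exponent is (p-1)/2 = 69, so by Euler's criterion 77^69 = (77/139) = +1 or -1 mod 139.
Compute by square-and-multiply:
  69 = 64 + 4 + 1 (binary 1000101)
  Repeated squaring mod 139: 77^1 = 77, 77^2 = 91, 77^4 = 80, 77^8 = 6, 77^16 = 36, 77^32 = 45, 77^64 = 79
  77^69 = 77^64 * 77^4 * 77^1 = 79 * 80 * 77 mod 139
    79 * 80 = 6320 = 65 mod 139
    65 * 77 = 5005 = 1 mod 139
  77^69 = 1 mod 139
Result 1: 77 is a quadratic residue mod 139.
77^69 mod 139 = 1

1


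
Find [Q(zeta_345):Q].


The degree equals Euler's totient phi(345).
345 = 3 * 5 * 23
phi(345) = 176

176


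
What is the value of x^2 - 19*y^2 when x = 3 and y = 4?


x^2 - d*y^2
= 3^2 - 19*4^2
= 9 - 304
= -295

-295


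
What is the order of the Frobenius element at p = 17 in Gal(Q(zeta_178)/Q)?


The Frobenius at p in Gal(Q(zeta_n)/Q) = (Z/nZ)* is the class of p, so its order is ord_178(17), the smallest k >= 1 with 17^k = 1 mod 178.
n = 178 = 2 * 89, phi(178) = 88; the order divides phi(n).
Divisors of 88: 1, 2, 4, 8, 11, 22, 44, 88
Repeated squaring mod 178: 17^1 = 17, 17^2 = 111, 17^4 = 39, 17^8 = 97, 17^16 = 153, 17^32 = 91, 17^64 = 93
Test divisors in increasing order:
  k=1: 17^1 = 17 mod 178
  k=2: 17^2 = 111 mod 178
  k=4: 17^4 = 39 mod 178
  k=8: 17^8 = 97 mod 178
  k=11: 17^11 = 97 * 111 * 17 = 55 mod 178
  k=22: 17^22 = 153 * 39 * 111 = 177 mod 178
  k=44: 17^44 = 91 * 97 * 39 = 1 mod 178  <- first divisor giving 1
Order = 44

44


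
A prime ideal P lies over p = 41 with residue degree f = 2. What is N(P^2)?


N(P^a) = p^(a*f)
= 41^(2*2)
= 41^4
= 2825761

2825761


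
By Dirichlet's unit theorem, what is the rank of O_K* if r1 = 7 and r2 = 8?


By Dirichlet's unit theorem:
rank = r1 + r2 - 1
= 7 + 8 - 1
= 14

14


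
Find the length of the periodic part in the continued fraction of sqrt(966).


Run the CF algorithm for sqrt(966).
a_0 = floor(sqrt(966)) = 31; set m_0=0, q_0=1.
Recurrence: m' = q*a - m,  q' = (d - m'^2)/q,  a' = floor((a_0 + m')/q').
  step 1: m=31, q=5, a=12
  step 2: m=29, q=25, a=2
  step 3: m=21, q=21, a=2
  step 4: m=21, q=25, a=2
  step 5: m=29, q=5, a=12
  step 6: m=31, q=1, a=62
a_6 = 2*a_0 = 62, so the period closes here.
sqrt(966) = [31; 12, 2, 2, 2, 12, 62]
Period length = 6

6


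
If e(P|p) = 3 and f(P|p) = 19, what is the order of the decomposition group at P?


|D_P| = e * f
= 3 * 19
= 57

57


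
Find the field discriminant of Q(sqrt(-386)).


For K = Q(sqrt(d)) with d squarefree: disc(K) = d if d = 1 mod 4, and disc(K) = 4d if d = 2 or 3 mod 4.
Here d = -386, and d mod 4 = 2.
d = 2 mod 4, not 1 (O_K = Z[sqrt(d)]), so disc(K) = 4d = 4 * (-386) = -1544

-1544


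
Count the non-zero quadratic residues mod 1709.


For prime p, the number of non-zero quadratic residues is (p-1)/2.
= (1709-1)/2
= 854

854


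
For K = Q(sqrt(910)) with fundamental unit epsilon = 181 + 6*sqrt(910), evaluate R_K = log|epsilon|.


epsilon = 181 + 6*sqrt(910)
= 361.9972
R = ln(361.9972)
= 5.8916

5.8916


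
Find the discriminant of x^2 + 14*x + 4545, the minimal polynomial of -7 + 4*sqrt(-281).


The element -7 + 4*sqrt(-281) has minimal polynomial:
x^2 + 14*x + 4545
Discriminant = (14)^2 - 4*(4545)
= 196 - 18180
= -17984

-17984


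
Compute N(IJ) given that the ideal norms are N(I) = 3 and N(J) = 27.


N(IJ) = N(I) * N(J)
= 3 * 27
= 81

81


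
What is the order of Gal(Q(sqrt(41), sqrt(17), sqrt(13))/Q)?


The 3 square roots of distinct primes are multiplicatively independent over Q,
so [K:Q] = 2^3 and Gal(K/Q) is isomorphic to (Z/2Z)^3.
|Gal| = 2^3 = 8

8


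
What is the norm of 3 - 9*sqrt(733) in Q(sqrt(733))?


N(a + b*sqrt(d)) = a^2 - d*b^2
= (3)^2 - (733)*(-9)^2
= 9 - 59373
= -59364

-59364


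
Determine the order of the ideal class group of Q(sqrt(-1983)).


K = Q(sqrt(-1983)). d mod 4 = 1, so D = disc(K) = d = -1983
h(K) equals the number of primitive reduced positive-definite forms (a, b, c) = a*x^2 + b*x*y + c*y^2 with b^2 - 4ac = D,
where reduced means |b| <= a <= c, with b >= 0 whenever |b| = a or a = c, and primitive means gcd(a, b, c) = 1.
Reduced forces 3a^2 <= |D| = 1983, so 1 <= a <= 25; b must have the parity of D, and c = (b^2 - D)/(4a) must be an integer >= a.
Enumerate a = 1..25, b in [-a, a]:
  a=1: (1, 1, 496)  [1]
  a=2: (2, -1, 248), (2, 1, 248)  [2]
  a=3: (3, 3, 166)  [1]
  a=4: (4, -1, 124), (4, 1, 124)  [2]
  a=5: none
  a=6: (6, -3, 83), (6, 3, 83)  [2]
  a=7: none
  a=8: (8, -1, 62), (8, 1, 62)  [2]
  a=9..11: none
  a=12: (12, -9, 43), (12, 9, 43)  [2]
  a=13..15: none
  a=16: (16, -1, 31), (16, 1, 31)  [2]
  a=17..22: none
  a=23: (23, -15, 24), (23, 15, 24)  [2]
  a=24..25: none
Total reduced forms: 1 + 2 + 1 + 2 + 2 + 2 + 2 + 2 + 2 = 16
h = 16

16


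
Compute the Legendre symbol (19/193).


p = 193 is prime, so compute (19/193) with the reciprocity algorithm (Jacobi-symbol steps: pull out 2s via (2/n), flip via reciprocity, reduce):
  reciprocity: (19/193) -> +(193/19)
  reduce: (3/19)
  reciprocity: (3/19) -> -(19/3)
  reduce: (1/3)
  (1/3) = 1
Product of signs = -1
(19/193) = -1

-1


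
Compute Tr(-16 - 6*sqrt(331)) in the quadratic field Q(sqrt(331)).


Tr(a + b*sqrt(d)) = (a + b*sqrt(d)) + (a - b*sqrt(d)) = 2a
= 2 * (-16)
= -32

-32


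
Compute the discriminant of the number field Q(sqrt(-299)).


For K = Q(sqrt(d)) with d squarefree: disc(K) = d if d = 1 mod 4, and disc(K) = 4d if d = 2 or 3 mod 4.
Here d = -299, and d mod 4 = 1.
d = 1 mod 4 (O_K = Z[(1+sqrt(d))/2]), so disc(K) = d = -299

-299


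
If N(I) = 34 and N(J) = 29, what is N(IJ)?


N(IJ) = N(I) * N(J)
= 34 * 29
= 986

986


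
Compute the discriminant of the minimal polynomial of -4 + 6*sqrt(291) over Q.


The element -4 + 6*sqrt(291) has minimal polynomial:
x^2 + 8*x - 10460
Discriminant = (8)^2 - 4*(-10460)
= 64 + 41840
= 41904

41904


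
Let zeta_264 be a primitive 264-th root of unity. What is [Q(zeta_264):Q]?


The degree equals Euler's totient phi(264).
264 = 2^3 * 3 * 11
phi(264) = 80

80


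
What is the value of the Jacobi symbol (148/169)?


Compute (148/169) via quadratic reciprocity:
  pull out 2: (2/169) = +1  (since 169 mod 8 = 1)
  pull out 2: (2/169) = +1  (since 169 mod 8 = 1)
  reciprocity: (37/169) -> +(169/37)
  reduce: (21/37)
  reciprocity: (21/37) -> +(37/21)
  reduce: (16/21)
  pull out 2: (2/21) = -1  (since 21 mod 8 = 5)
  pull out 2: (2/21) = -1  (since 21 mod 8 = 5)
  pull out 2: (2/21) = -1  (since 21 mod 8 = 5)
  pull out 2: (2/21) = -1  (since 21 mod 8 = 5)
  (1/21) = 1
Product of signs = 1

1


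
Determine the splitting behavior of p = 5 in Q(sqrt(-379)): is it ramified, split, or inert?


K = Q(sqrt(-379)). Since d mod 4 = 1, disc(K) = -379.
Check p | disc: -379 mod 5 = 1.
p does not divide disc. Compute Legendre symbol (d/p):
1^((5-1)/2) mod 5 = 1
(d/p) = 1, so p splits: (p) = P*P' with e=1, f=1, g=2.
Therefore p is split.

split


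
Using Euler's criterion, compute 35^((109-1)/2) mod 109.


p = 109 is prime and the exponent is (p-1)/2 = 54, so by Euler's criterion 35^54 = (35/109) = +1 or -1 mod 109.
Compute by square-and-multiply:
  54 = 32 + 16 + 4 + 2 (binary 110110)
  Repeated squaring mod 109: 35^1 = 35, 35^2 = 26, 35^4 = 22, 35^8 = 48, 35^16 = 15, 35^32 = 7
  35^54 = 35^32 * 35^16 * 35^4 * 35^2 = 7 * 15 * 22 * 26 mod 109
    7 * 15 = 105 = 105 mod 109
    105 * 22 = 2310 = 21 mod 109
    21 * 26 = 546 = 1 mod 109
  35^54 = 1 mod 109
Result 1: 35 is a quadratic residue mod 109.
35^54 mod 109 = 1

1


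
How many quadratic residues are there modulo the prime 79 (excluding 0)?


For prime p, the number of non-zero quadratic residues is (p-1)/2.
= (79-1)/2
= 39

39


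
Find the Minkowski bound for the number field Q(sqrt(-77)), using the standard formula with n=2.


d = -77, d mod 4 = 3, so disc(K) = 4d = -308; |disc(K)| = 308
Imaginary quadratic field, so n = 2, s = r2 = 1, r1 = 0
M = (n!/n^n) * (4/pi)^s * sqrt(|disc(K)|) = (2!/2^2) * (4/pi)^1 * sqrt(308)
= 0.5 * 1.273240 * 17.549929
= 11.1726

11.1726


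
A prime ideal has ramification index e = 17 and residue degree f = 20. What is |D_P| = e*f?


|D_P| = e * f
= 17 * 20
= 340

340


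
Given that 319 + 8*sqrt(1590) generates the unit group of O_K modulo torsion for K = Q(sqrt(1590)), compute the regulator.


epsilon = 319 + 8*sqrt(1590)
= 637.9984
R = ln(637.9984)
= 6.4583

6.4583


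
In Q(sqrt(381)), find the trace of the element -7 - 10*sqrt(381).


Tr(a + b*sqrt(d)) = (a + b*sqrt(d)) + (a - b*sqrt(d)) = 2a
= 2 * (-7)
= -14

-14


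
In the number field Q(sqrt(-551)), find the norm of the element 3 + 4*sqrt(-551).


N(a + b*sqrt(d)) = a^2 - d*b^2
= (3)^2 - (-551)*(4)^2
= 9 + 8816
= 8825

8825


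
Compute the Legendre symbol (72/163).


p = 163 is prime, so compute (72/163) with the reciprocity algorithm (Jacobi-symbol steps: pull out 2s via (2/n), flip via reciprocity, reduce):
  pull out 2: (2/163) = -1  (since 163 mod 8 = 3)
  pull out 2: (2/163) = -1  (since 163 mod 8 = 3)
  pull out 2: (2/163) = -1  (since 163 mod 8 = 3)
  reciprocity: (9/163) -> +(163/9)
  reduce: (1/9)
  (1/9) = 1
Product of signs = -1
(72/163) = -1

-1


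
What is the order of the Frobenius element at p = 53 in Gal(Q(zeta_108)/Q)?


The Frobenius at p in Gal(Q(zeta_n)/Q) = (Z/nZ)* is the class of p, so its order is ord_108(53), the smallest k >= 1 with 53^k = 1 mod 108.
n = 108 = 2^2 * 3^3, phi(108) = 36; the order divides phi(n).
Divisors of 36: 1, 2, 3, 4, 6, 9, 12, 18, 36
Repeated squaring mod 108: 53^1 = 53, 53^2 = 1, 53^4 = 1, 53^8 = 1, 53^16 = 1, 53^32 = 1
Test divisors in increasing order:
  k=1: 53^1 = 53 mod 108
  k=2: 53^2 = 1 mod 108  <- first divisor giving 1
Order = 2

2


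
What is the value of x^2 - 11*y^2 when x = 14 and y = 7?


x^2 - d*y^2
= 14^2 - 11*7^2
= 196 - 539
= -343

-343


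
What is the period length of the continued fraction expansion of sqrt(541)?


Run the CF algorithm for sqrt(541).
a_0 = floor(sqrt(541)) = 23; set m_0=0, q_0=1.
Recurrence: m' = q*a - m,  q' = (d - m'^2)/q,  a' = floor((a_0 + m')/q').
  step 1: m=23, q=12, a=3
  step 2: m=13, q=31, a=1
  step 3: m=18, q=7, a=5
  step 4: m=17, q=36, a=1
  step 5: m=19, q=5, a=8
  step 6: m=21, q=20, a=2
  step 7: m=19, q=9, a=4
  step 8: m=17, q=28, a=1
  step 9: m=11, q=15, a=2
  step 10: m=19, q=12, a=3
  step 11: m=17, q=21, a=1
  step 12: m=4, q=25, a=1
  step 13: m=21, q=4, a=11
  step 14: m=23, q=3, a=15
  step 15: m=22, q=19, a=2
  step 16: m=16, q=15, a=2
  step 17: m=14, q=23, a=1
  step 18: m=9, q=20, a=1
  step 19: m=11, q=21, a=1
  step 20: m=10, q=21, a=1
  step 21: m=11, q=20, a=1
  step 22: m=9, q=23, a=1
  step 23: m=14, q=15, a=2
  step 24: m=16, q=19, a=2
  step 25: m=22, q=3, a=15
  step 26: m=23, q=4, a=11
  step 27: m=21, q=25, a=1
  step 28: m=4, q=21, a=1
  step 29: m=17, q=12, a=3
  step 30: m=19, q=15, a=2
  step 31: m=11, q=28, a=1
  step 32: m=17, q=9, a=4
  step 33: m=19, q=20, a=2
  step 34: m=21, q=5, a=8
  step 35: m=19, q=36, a=1
  step 36: m=17, q=7, a=5
  step 37: m=18, q=31, a=1
  step 38: m=13, q=12, a=3
  step 39: m=23, q=1, a=46
a_39 = 2*a_0 = 46, so the period closes here.
sqrt(541) = [23; 3, 1, 5, 1, 8, 2, 4, 1, 2, 3, 1, 1, 11, 15, 2, 2, 1, 1, 1, 1, 1, 1, 2, 2, 15, 11, 1, 1, 3, 2, 1, 4, 2, 8, 1, 5, 1, 3, 46]
Period length = 39

39


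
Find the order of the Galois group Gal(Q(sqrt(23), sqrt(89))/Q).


The 2 square roots of distinct primes are multiplicatively independent over Q,
so [K:Q] = 2^2 and Gal(K/Q) is isomorphic to (Z/2Z)^2.
|Gal| = 2^2 = 4

4


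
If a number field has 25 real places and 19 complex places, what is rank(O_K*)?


By Dirichlet's unit theorem:
rank = r1 + r2 - 1
= 25 + 19 - 1
= 43

43


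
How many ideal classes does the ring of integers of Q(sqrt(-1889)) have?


K = Q(sqrt(-1889)). d mod 4 = 3, so D = disc(K) = 4d = -7556
h(K) equals the number of primitive reduced positive-definite forms (a, b, c) = a*x^2 + b*x*y + c*y^2 with b^2 - 4ac = D,
where reduced means |b| <= a <= c, with b >= 0 whenever |b| = a or a = c, and primitive means gcd(a, b, c) = 1.
Reduced forces 3a^2 <= |D| = 7556, so 1 <= a <= 50; b must have the parity of D, and c = (b^2 - D)/(4a) must be an integer >= a.
Enumerate a = 1..50, b in [-a, a]:
  a=1: (1, 0, 1889)  [1]
  a=2: (2, 2, 945)  [1]
  a=3: (3, -2, 630), (3, 2, 630)  [2]
  a=4: none
  a=5: (5, -2, 378), (5, 2, 378)  [2]
  a=6: (6, -2, 315), (6, 2, 315)  [2]
  a=7: (7, -2, 270), (7, 2, 270)  [2]
  a=8: none
  a=9: (9, -2, 210), (9, 2, 210)  [2]
  a=10: (10, -2, 189), (10, 2, 189)  [2]
  a=11: (11, -10, 174), (11, 10, 174)  [2]
  a=12: none
  a=13: (13, -6, 146), (13, 6, 146)  [2]
  a=14: (14, -2, 135), (14, 2, 135)  [2]
  a=15: (15, -8, 127), (15, -2, 126), (15, 2, 126), (15, 8, 127)  [4]
  a=16: none
  a=17: (17, -14, 114), (17, 14, 114)  [2]
  a=18: (18, -2, 105), (18, 2, 105)  [2]
  a=19: (19, -14, 102), (19, 14, 102)  [2]
  a=20: none
  a=21: (21, -16, 93), (21, -2, 90), (21, 2, 90), (21, 16, 93)  [4]
  a=22: (22, -10, 87), (22, 10, 87)  [2]
  a=23..24: none
  a=25: (25, -12, 77), (25, 12, 77)  [2]
  a=26: (26, -6, 73), (26, 6, 73)  [2]
  a=27: (27, -2, 70), (27, 2, 70)  [2]
  a=28: none
  a=29: (29, -10, 66), (29, 10, 66)  [2]
  a=30: (30, -22, 67), (30, -2, 63), (30, 2, 63), (30, 22, 67)  [4]
  a=31: (31, -16, 63), (31, 16, 63)  [2]
  a=32: none
  a=33: (33, -32, 65), (33, -10, 58), (33, 10, 58), (33, 32, 65)  [4]
  a=34: (34, -14, 57), (34, 14, 57)  [2]
  a=35: (35, -12, 55), (35, -2, 54), (35, 2, 54), (35, 12, 55)  [4]
  a=36..37: none
  a=38: (38, -14, 51), (38, 14, 51)  [2]
  a=39: (39, -32, 55), (39, -20, 51), (39, 20, 51), (39, 32, 55)  [4]
  a=40..41: none
  a=42: (42, -26, 49), (42, -2, 45), (42, 2, 45), (42, 26, 49)  [4]
  a=43..44: none
  a=45: (45, -38, 50), (45, 38, 50)  [2]
  a=46..50: none
Total reduced forms: 1 + 1 + 2 + 2 + 2 + 2 + 2 + 2 + 2 + 2 + 2 + 4 + 2 + 2 + 2 + 4 + 2 + 2 + 2 + 2 + 2 + 4 + 2 + 4 + 2 + 4 + 2 + 4 + 4 + 2 = 72
h = 72

72


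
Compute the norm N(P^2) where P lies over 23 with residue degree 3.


N(P^a) = p^(a*f)
= 23^(2*3)
= 23^6
= 148035889

148035889


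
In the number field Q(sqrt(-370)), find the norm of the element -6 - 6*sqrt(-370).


N(a + b*sqrt(d)) = a^2 - d*b^2
= (-6)^2 - (-370)*(-6)^2
= 36 + 13320
= 13356

13356


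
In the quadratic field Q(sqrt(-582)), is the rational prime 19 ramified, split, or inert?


K = Q(sqrt(-582)). Since d mod 4 = 2, disc(K) = -2328.
Check p | disc: -2328 mod 19 = 9.
p does not divide disc. Compute Legendre symbol (d/p):
7^((19-1)/2) mod 19 = 1
(d/p) = 1, so p splits: (p) = P*P' with e=1, f=1, g=2.
Therefore p is split.

split


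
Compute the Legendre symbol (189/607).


p = 607 is prime, so compute (189/607) with the reciprocity algorithm (Jacobi-symbol steps: pull out 2s via (2/n), flip via reciprocity, reduce):
  reciprocity: (189/607) -> +(607/189)
  reduce: (40/189)
  pull out 2: (2/189) = -1  (since 189 mod 8 = 5)
  pull out 2: (2/189) = -1  (since 189 mod 8 = 5)
  pull out 2: (2/189) = -1  (since 189 mod 8 = 5)
  reciprocity: (5/189) -> +(189/5)
  reduce: (4/5)
  pull out 2: (2/5) = -1  (since 5 mod 8 = 5)
  pull out 2: (2/5) = -1  (since 5 mod 8 = 5)
  (1/5) = 1
Product of signs = -1
(189/607) = -1

-1


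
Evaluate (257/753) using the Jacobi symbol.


Compute (257/753) via quadratic reciprocity:
  reciprocity: (257/753) -> +(753/257)
  reduce: (239/257)
  reciprocity: (239/257) -> +(257/239)
  reduce: (18/239)
  pull out 2: (2/239) = +1  (since 239 mod 8 = 7)
  reciprocity: (9/239) -> +(239/9)
  reduce: (5/9)
  reciprocity: (5/9) -> +(9/5)
  reduce: (4/5)
  pull out 2: (2/5) = -1  (since 5 mod 8 = 5)
  pull out 2: (2/5) = -1  (since 5 mod 8 = 5)
  (1/5) = 1
Product of signs = 1

1


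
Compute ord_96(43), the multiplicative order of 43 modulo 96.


We want ord_96(43), the smallest k >= 1 with 43^k = 1 mod 96.
n = 96 = 2^5 * 3, phi(96) = 32; the order divides phi(n).
Divisors of 32: 1, 2, 4, 8, 16, 32
Repeated squaring mod 96: 43^1 = 43, 43^2 = 25, 43^4 = 49, 43^8 = 1, 43^16 = 1, 43^32 = 1
Test divisors in increasing order:
  k=1: 43^1 = 43 mod 96
  k=2: 43^2 = 25 mod 96
  k=4: 43^4 = 49 mod 96
  k=8: 43^8 = 1 mod 96  <- first divisor giving 1
Order = 8

8


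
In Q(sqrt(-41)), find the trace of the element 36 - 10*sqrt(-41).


Tr(a + b*sqrt(d)) = (a + b*sqrt(d)) + (a - b*sqrt(d)) = 2a
= 2 * (36)
= 72

72


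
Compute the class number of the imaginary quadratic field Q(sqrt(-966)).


K = Q(sqrt(-966)). d mod 4 = 2, so D = disc(K) = 4d = -3864
h(K) equals the number of primitive reduced positive-definite forms (a, b, c) = a*x^2 + b*x*y + c*y^2 with b^2 - 4ac = D,
where reduced means |b| <= a <= c, with b >= 0 whenever |b| = a or a = c, and primitive means gcd(a, b, c) = 1.
Reduced forces 3a^2 <= |D| = 3864, so 1 <= a <= 35; b must have the parity of D, and c = (b^2 - D)/(4a) must be an integer >= a.
Enumerate a = 1..35, b in [-a, a]:
  a=1: (1, 0, 966)  [1]
  a=2: (2, 0, 483)  [1]
  a=3: (3, 0, 322)  [1]
  a=4: none
  a=5: (5, -4, 194), (5, 4, 194)  [2]
  a=6: (6, 0, 161)  [1]
  a=7: (7, 0, 138)  [1]
  a=8..9: none
  a=10: (10, -4, 97), (10, 4, 97)  [2]
  a=11..12: none
  a=13: (13, -6, 75), (13, 6, 75)  [2]
  a=14: (14, 0, 69)  [1]
  a=15: (15, -6, 65), (15, 6, 65)  [2]
  a=16..20: none
  a=21: (21, 0, 46)  [1]
  a=22: none
  a=23: (23, 0, 42)  [1]
  a=24: none
  a=25: (25, -6, 39), (25, 6, 39)  [2]
  a=26: (26, -20, 41), (26, 20, 41)  [2]
  a=27..28: none
  a=29: (29, -14, 35), (29, 14, 35)  [2]
  a=30: (30, -24, 37), (30, 24, 37)  [2]
  a=31..35: none
Total reduced forms: 1 + 1 + 1 + 2 + 1 + 1 + 2 + 2 + 1 + 2 + 1 + 1 + 2 + 2 + 2 + 2 = 24
h = 24

24


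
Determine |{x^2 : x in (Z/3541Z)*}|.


For prime p, the number of non-zero quadratic residues is (p-1)/2.
= (3541-1)/2
= 1770

1770


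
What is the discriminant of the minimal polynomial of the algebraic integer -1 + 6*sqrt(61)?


The element -1 + 6*sqrt(61) has minimal polynomial:
x^2 + 2*x - 2195
Discriminant = (2)^2 - 4*(-2195)
= 4 + 8780
= 8784

8784


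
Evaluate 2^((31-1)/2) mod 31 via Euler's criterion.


p = 31 is prime and the exponent is (p-1)/2 = 15, so by Euler's criterion 2^15 = (2/31) = +1 or -1 mod 31.
Compute by square-and-multiply:
  15 = 8 + 4 + 2 + 1 (binary 1111)
  Repeated squaring mod 31: 2^1 = 2, 2^2 = 4, 2^4 = 16, 2^8 = 8
  2^15 = 2^8 * 2^4 * 2^2 * 2^1 = 8 * 16 * 4 * 2 mod 31
    8 * 16 = 128 = 4 mod 31
    4 * 4 = 16 = 16 mod 31
    16 * 2 = 32 = 1 mod 31
  2^15 = 1 mod 31
Result 1: 2 is a quadratic residue mod 31.
2^15 mod 31 = 1

1


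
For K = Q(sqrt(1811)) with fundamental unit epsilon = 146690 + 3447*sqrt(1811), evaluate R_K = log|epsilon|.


epsilon = 146690 + 3447*sqrt(1811)
= 293380.0000
R = ln(293380.0000)
= 12.5892

12.5892


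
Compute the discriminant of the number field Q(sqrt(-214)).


For K = Q(sqrt(d)) with d squarefree: disc(K) = d if d = 1 mod 4, and disc(K) = 4d if d = 2 or 3 mod 4.
Here d = -214, and d mod 4 = 2.
d = 2 mod 4, not 1 (O_K = Z[sqrt(d)]), so disc(K) = 4d = 4 * (-214) = -856

-856


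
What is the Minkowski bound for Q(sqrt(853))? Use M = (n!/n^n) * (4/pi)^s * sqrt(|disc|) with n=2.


d = 853, d mod 4 = 1, so disc(K) = d = 853; |disc(K)| = 853
Real quadratic field, so n = 2, s = r2 = 0, r1 = 2
M = (n!/n^n) * (4/pi)^s * sqrt(|disc(K)|) = (2!/2^2) * (4/pi)^0 * sqrt(853)
= 0.5 * 1.000000 * 29.206164
= 14.6031

14.6031


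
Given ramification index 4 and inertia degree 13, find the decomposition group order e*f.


|D_P| = e * f
= 4 * 13
= 52

52


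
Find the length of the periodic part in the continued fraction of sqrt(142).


Run the CF algorithm for sqrt(142).
a_0 = floor(sqrt(142)) = 11; set m_0=0, q_0=1.
Recurrence: m' = q*a - m,  q' = (d - m'^2)/q,  a' = floor((a_0 + m')/q').
  step 1: m=11, q=21, a=1
  step 2: m=10, q=2, a=10
  step 3: m=10, q=21, a=1
  step 4: m=11, q=1, a=22
a_4 = 2*a_0 = 22, so the period closes here.
sqrt(142) = [11; 1, 10, 1, 22]
Period length = 4

4


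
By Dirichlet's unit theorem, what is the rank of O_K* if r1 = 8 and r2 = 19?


By Dirichlet's unit theorem:
rank = r1 + r2 - 1
= 8 + 19 - 1
= 26

26


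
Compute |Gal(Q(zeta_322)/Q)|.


|Gal(Q(zeta_322)/Q)| = phi(322)
= 132

132


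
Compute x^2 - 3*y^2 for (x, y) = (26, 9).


x^2 - d*y^2
= 26^2 - 3*9^2
= 676 - 243
= 433

433


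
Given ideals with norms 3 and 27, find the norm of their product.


N(IJ) = N(I) * N(J)
= 3 * 27
= 81

81


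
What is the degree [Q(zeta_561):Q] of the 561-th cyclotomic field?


The degree equals Euler's totient phi(561).
561 = 3 * 11 * 17
phi(561) = 320

320


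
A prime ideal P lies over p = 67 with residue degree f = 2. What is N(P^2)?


N(P^a) = p^(a*f)
= 67^(2*2)
= 67^4
= 20151121

20151121


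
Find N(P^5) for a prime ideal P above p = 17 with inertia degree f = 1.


N(P^a) = p^(a*f)
= 17^(5*1)
= 17^5
= 1419857

1419857


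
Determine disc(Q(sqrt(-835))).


For K = Q(sqrt(d)) with d squarefree: disc(K) = d if d = 1 mod 4, and disc(K) = 4d if d = 2 or 3 mod 4.
Here d = -835, and d mod 4 = 1.
d = 1 mod 4 (O_K = Z[(1+sqrt(d))/2]), so disc(K) = d = -835

-835


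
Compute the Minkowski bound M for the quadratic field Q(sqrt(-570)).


d = -570, d mod 4 = 2, so disc(K) = 4d = -2280; |disc(K)| = 2280
Imaginary quadratic field, so n = 2, s = r2 = 1, r1 = 0
M = (n!/n^n) * (4/pi)^s * sqrt(|disc(K)|) = (2!/2^2) * (4/pi)^1 * sqrt(2280)
= 0.5 * 1.273240 * 47.749346
= 30.3982

30.3982


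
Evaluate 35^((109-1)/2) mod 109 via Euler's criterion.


p = 109 is prime and the exponent is (p-1)/2 = 54, so by Euler's criterion 35^54 = (35/109) = +1 or -1 mod 109.
Compute by square-and-multiply:
  54 = 32 + 16 + 4 + 2 (binary 110110)
  Repeated squaring mod 109: 35^1 = 35, 35^2 = 26, 35^4 = 22, 35^8 = 48, 35^16 = 15, 35^32 = 7
  35^54 = 35^32 * 35^16 * 35^4 * 35^2 = 7 * 15 * 22 * 26 mod 109
    7 * 15 = 105 = 105 mod 109
    105 * 22 = 2310 = 21 mod 109
    21 * 26 = 546 = 1 mod 109
  35^54 = 1 mod 109
Result 1: 35 is a quadratic residue mod 109.
35^54 mod 109 = 1

1


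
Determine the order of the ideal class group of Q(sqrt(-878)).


K = Q(sqrt(-878)). d mod 4 = 2, so D = disc(K) = 4d = -3512
h(K) equals the number of primitive reduced positive-definite forms (a, b, c) = a*x^2 + b*x*y + c*y^2 with b^2 - 4ac = D,
where reduced means |b| <= a <= c, with b >= 0 whenever |b| = a or a = c, and primitive means gcd(a, b, c) = 1.
Reduced forces 3a^2 <= |D| = 3512, so 1 <= a <= 34; b must have the parity of D, and c = (b^2 - D)/(4a) must be an integer >= a.
Enumerate a = 1..34, b in [-a, a]:
  a=1: (1, 0, 878)  [1]
  a=2: (2, 0, 439)  [1]
  a=3: (3, -2, 293), (3, 2, 293)  [2]
  a=4..5: none
  a=6: (6, -4, 147), (6, 4, 147)  [2]
  a=7: (7, -4, 126), (7, 4, 126)  [2]
  a=8: none
  a=9: (9, -4, 98), (9, 4, 98)  [2]
  a=10..13: none
  a=14: (14, -4, 63), (14, 4, 63)  [2]
  a=15..17: none
  a=18: (18, -4, 49), (18, 4, 49)  [2]
  a=19..20: none
  a=21: (21, -10, 43), (21, -4, 42), (21, 4, 42), (21, 10, 43)  [4]
  a=22..26: none
  a=27: (27, -22, 37), (27, 22, 37)  [2]
  a=28..34: none
Total reduced forms: 1 + 1 + 2 + 2 + 2 + 2 + 2 + 2 + 4 + 2 = 20
h = 20

20


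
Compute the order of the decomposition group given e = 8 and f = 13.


|D_P| = e * f
= 8 * 13
= 104

104


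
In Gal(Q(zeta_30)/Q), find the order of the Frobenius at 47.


The Frobenius at p in Gal(Q(zeta_n)/Q) = (Z/nZ)* is the class of p, so its order is ord_30(47), the smallest k >= 1 with 47^k = 1 mod 30.
n = 30 = 2 * 3 * 5, phi(30) = 8; the order divides phi(n).
Divisors of 8: 1, 2, 4, 8
Repeated squaring mod 30: 47^1 = 17, 47^2 = 19, 47^4 = 1, 47^8 = 1
Test divisors in increasing order:
  k=1: 47^1 = 17 mod 30
  k=2: 47^2 = 19 mod 30
  k=4: 47^4 = 1 mod 30  <- first divisor giving 1
Order = 4

4


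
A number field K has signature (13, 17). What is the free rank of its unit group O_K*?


By Dirichlet's unit theorem:
rank = r1 + r2 - 1
= 13 + 17 - 1
= 29

29


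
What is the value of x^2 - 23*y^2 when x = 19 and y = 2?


x^2 - d*y^2
= 19^2 - 23*2^2
= 361 - 92
= 269

269


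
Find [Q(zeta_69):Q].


The degree equals Euler's totient phi(69).
69 = 3 * 23
phi(69) = 44

44


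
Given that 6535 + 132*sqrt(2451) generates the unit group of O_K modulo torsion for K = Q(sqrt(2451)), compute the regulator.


epsilon = 6535 + 132*sqrt(2451)
= 13069.9999
R = ln(13069.9999)
= 9.4781

9.4781


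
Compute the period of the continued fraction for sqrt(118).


Run the CF algorithm for sqrt(118).
a_0 = floor(sqrt(118)) = 10; set m_0=0, q_0=1.
Recurrence: m' = q*a - m,  q' = (d - m'^2)/q,  a' = floor((a_0 + m')/q').
  step 1: m=10, q=18, a=1
  step 2: m=8, q=3, a=6
  step 3: m=10, q=6, a=3
  step 4: m=8, q=9, a=2
  step 5: m=10, q=2, a=10
  step 6: m=10, q=9, a=2
  step 7: m=8, q=6, a=3
  step 8: m=10, q=3, a=6
  step 9: m=8, q=18, a=1
  step 10: m=10, q=1, a=20
a_10 = 2*a_0 = 20, so the period closes here.
sqrt(118) = [10; 1, 6, 3, 2, 10, 2, 3, 6, 1, 20]
Period length = 10

10


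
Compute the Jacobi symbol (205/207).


Compute (205/207) via quadratic reciprocity:
  reciprocity: (205/207) -> +(207/205)
  reduce: (2/205)
  pull out 2: (2/205) = -1  (since 205 mod 8 = 5)
  (1/205) = 1
Product of signs = -1

-1


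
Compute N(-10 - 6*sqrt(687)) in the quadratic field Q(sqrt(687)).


N(a + b*sqrt(d)) = a^2 - d*b^2
= (-10)^2 - (687)*(-6)^2
= 100 - 24732
= -24632

-24632


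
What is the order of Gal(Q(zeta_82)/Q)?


|Gal(Q(zeta_82)/Q)| = phi(82)
= 40

40


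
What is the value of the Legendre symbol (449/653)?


p = 653 is prime, so compute (449/653) with the reciprocity algorithm (Jacobi-symbol steps: pull out 2s via (2/n), flip via reciprocity, reduce):
  reciprocity: (449/653) -> +(653/449)
  reduce: (204/449)
  pull out 2: (2/449) = +1  (since 449 mod 8 = 1)
  pull out 2: (2/449) = +1  (since 449 mod 8 = 1)
  reciprocity: (51/449) -> +(449/51)
  reduce: (41/51)
  reciprocity: (41/51) -> +(51/41)
  reduce: (10/41)
  pull out 2: (2/41) = +1  (since 41 mod 8 = 1)
  reciprocity: (5/41) -> +(41/5)
  reduce: (1/5)
  (1/5) = 1
Product of signs = 1
(449/653) = 1

1


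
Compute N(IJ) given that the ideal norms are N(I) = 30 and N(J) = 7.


N(IJ) = N(I) * N(J)
= 30 * 7
= 210

210


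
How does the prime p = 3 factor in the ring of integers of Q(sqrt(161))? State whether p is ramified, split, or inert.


K = Q(sqrt(161)). Since d mod 4 = 1, disc(K) = 161.
Check p | disc: 161 mod 3 = 2.
p does not divide disc. Compute Legendre symbol (d/p):
2^((3-1)/2) mod 3 = -1
(d/p) = -1, so p is inert: (p) stays prime with e=1, f=2, g=1.
Therefore p is inert.

inert


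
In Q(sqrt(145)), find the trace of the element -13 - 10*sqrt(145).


Tr(a + b*sqrt(d)) = (a + b*sqrt(d)) + (a - b*sqrt(d)) = 2a
= 2 * (-13)
= -26

-26
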